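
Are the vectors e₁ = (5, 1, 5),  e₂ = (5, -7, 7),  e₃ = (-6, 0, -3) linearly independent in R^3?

linearly independent

Row-reduce the matrix whose columns are e₁, e₂, e₃.
The reduction yields 3 nonzero rows, so the rank is 3.
Since rank = 3 (the number of vectors), the set is linearly independent.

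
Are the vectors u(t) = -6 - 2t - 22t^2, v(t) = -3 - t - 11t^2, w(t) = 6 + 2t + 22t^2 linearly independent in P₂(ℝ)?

linearly dependent

Take coordinates with respect to the standard basis {1, t, t^2}.
The matrix [u|v|w] has determinant 0.
A zero determinant means the columns are linearly dependent.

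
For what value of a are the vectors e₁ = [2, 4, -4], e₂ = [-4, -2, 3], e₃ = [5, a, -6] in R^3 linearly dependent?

a = 26/5

The set is linearly dependent precisely when det[e₁; e₂; e₃] = 0.
Cofactor expansion gives det = 10*a - 52.
This vanishes exactly when a = 26/5.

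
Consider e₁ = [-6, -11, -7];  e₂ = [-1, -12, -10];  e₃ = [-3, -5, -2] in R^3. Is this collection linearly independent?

linearly independent

Place the vectors as rows of a 3×3 matrix and reduce to echelon form.
The reduction yields 3 nonzero rows, so the rank is 3.
Since rank = 3 (the number of vectors), the set is linearly independent.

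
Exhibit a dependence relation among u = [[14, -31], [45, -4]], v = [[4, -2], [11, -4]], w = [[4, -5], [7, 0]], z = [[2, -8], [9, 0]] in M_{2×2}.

Take coordinates with respect to {E₁₁, E₁₂, E₂₁, E₂₂}.
Solve the homogeneous system with u, v, w, z as columns by row-reducing the coefficient matrix.
A generator of the null space is (1, -1, -1, -3).

u - v - w - 3z = 0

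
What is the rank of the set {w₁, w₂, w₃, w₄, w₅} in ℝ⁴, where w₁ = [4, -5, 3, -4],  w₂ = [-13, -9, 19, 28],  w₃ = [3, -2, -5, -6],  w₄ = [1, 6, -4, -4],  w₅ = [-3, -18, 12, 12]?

3

Apply Gaussian elimination to the matrix whose rows are w₁, w₂, w₃, w₄, w₅.
The echelon form has 3 nonzero rows, so the rank is 3.
(With 5 elements in a 4-dimensional space the rank is at most 4.)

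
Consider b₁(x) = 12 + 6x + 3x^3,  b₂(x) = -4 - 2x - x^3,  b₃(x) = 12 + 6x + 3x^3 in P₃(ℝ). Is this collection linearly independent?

linearly dependent

Take coordinates with respect to the standard basis {1, x, …, x^3}.
Place the vectors as rows of a 3×4 matrix and reduce to echelon form.
The reduction yields 1 nonzero row, so the rank is 1.
Since rank 1 < 3, the set is linearly dependent.
Indeed b₁ + 3b₂ = 0.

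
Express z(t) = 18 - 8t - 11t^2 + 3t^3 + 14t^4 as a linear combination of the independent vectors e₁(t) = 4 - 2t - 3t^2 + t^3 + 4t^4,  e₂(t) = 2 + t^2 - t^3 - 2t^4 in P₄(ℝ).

Take coordinate vectors relative to {1, t, …, t^4}.
Since e₁, e₂ are independent, the coefficients expressing z are uniquely determined by a linear system.
Back-substitution yields (c₁, c₂) = (4, 1).

z = 4e₁ + e₂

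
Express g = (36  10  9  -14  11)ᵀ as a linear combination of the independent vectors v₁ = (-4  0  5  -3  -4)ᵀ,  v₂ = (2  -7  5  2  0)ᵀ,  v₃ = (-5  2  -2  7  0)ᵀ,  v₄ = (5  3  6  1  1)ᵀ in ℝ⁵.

g = -2v₁ - v₂ - 3v₃ + 3v₄

Solve the system with v₁, v₂, v₃, v₄ as columns and g as the right-hand side.
Row-reducing the augmented matrix gives the unique coefficients (c₁, …, c₄) = (-2, -1, -3, 3).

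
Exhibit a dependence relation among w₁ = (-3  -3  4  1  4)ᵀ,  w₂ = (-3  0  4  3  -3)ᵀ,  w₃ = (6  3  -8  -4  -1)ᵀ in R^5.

w₁ + w₂ + w₃ = 0

Solve the homogeneous system with w₁, w₂, w₃ as columns by row-reducing the coefficient matrix.
A generator of the null space is (1, 1, 1).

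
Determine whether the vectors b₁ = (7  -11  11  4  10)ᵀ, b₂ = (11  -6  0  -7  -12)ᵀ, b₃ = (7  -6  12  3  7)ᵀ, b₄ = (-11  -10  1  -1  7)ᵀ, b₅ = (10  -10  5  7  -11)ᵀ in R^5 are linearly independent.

Form the 5×5 matrix with these as columns; its determinant is 204087.
A nonzero determinant means the columns are linearly independent.

linearly independent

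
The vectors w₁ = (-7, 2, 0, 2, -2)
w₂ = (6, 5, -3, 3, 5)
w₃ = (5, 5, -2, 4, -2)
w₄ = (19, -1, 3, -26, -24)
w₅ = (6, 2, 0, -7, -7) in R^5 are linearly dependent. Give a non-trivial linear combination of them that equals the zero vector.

w₁ + w₂ + w₄ - 3w₅ = 0

Write the vectors as columns of a matrix and find a nonzero vector in its null space.
One solution (up to scaling) is (1, 1, 0, 1, -3).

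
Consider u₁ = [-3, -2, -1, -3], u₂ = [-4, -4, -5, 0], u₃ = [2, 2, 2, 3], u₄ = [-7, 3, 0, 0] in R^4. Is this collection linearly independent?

Form the 4×4 matrix with these as columns; its determinant is 165.
A nonzero determinant means the columns are linearly independent.

linearly independent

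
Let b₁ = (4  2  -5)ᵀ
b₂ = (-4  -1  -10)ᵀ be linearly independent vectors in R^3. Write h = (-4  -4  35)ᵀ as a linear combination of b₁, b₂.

Set up the augmented matrix [b₁ | b₂ | h] and row-reduce.
The system has the unique solution (a₁, a₂) = (-3, -2).

h = -3b₁ - 2b₂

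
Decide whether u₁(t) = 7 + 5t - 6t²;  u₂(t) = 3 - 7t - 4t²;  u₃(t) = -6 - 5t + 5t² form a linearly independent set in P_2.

linearly independent

Take coordinates with respect to the standard basis {1, t, t²}.
The matrix [u₁|u₂|u₃] has determinant 2.
A nonzero determinant means the columns are linearly independent.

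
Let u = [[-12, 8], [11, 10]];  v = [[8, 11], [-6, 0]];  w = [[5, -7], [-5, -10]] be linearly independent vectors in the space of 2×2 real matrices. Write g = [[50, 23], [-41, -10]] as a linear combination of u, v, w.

Take coordinate vectors relative to {E₁₁, E₁₂, E₂₁, E₂₂}.
Solve the system with u, v, w as columns and g as the right-hand side.
Row-reducing the augmented matrix gives the unique coefficients (c₁, c₂, c₃) = (-3, 3, -2).

g = -3u + 3v - 2w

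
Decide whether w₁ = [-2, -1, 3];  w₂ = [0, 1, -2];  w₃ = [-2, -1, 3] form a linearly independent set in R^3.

Two of the vectors are equal, giving an immediate dependence.

linearly dependent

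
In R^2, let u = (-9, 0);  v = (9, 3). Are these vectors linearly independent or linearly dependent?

Row-reduce the matrix whose columns are u, v.
The reduction yields 2 nonzero rows, so the rank is 2.
Since rank = 2 (the number of vectors), the set is linearly independent.

linearly independent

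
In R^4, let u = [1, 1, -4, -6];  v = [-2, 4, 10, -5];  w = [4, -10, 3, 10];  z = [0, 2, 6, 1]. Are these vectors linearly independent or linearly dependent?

Row-reduce the matrix whose columns are u, v, w, z.
The reduction yields 4 nonzero rows, so the rank is 4.
Since rank = 4 (the number of vectors), the set is linearly independent.

linearly independent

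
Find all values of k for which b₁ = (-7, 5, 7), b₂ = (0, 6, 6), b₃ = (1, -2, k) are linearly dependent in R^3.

Place the vectors as rows of a 3×3 matrix; dependence ⇔ determinant zero.
Expanding, det = -42*k - 96.
This vanishes exactly when k = -16/7.

k = -16/7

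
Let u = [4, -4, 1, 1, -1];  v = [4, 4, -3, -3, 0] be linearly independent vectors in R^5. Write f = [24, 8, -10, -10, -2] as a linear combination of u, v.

Solve the system with u, v as columns and f as the right-hand side.
Back-substitution yields (a₁, a₂) = (2, 4).

f = 2u + 4v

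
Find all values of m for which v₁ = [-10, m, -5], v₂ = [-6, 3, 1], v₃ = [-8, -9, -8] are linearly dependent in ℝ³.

The vectors are dependent exactly when the determinant of the matrix with rows v₁, v₂, v₃ vanishes.
The determinant works out to -56*m - 240.
Solving -56*m - 240 = 0 yields m = -30/7.

m = -30/7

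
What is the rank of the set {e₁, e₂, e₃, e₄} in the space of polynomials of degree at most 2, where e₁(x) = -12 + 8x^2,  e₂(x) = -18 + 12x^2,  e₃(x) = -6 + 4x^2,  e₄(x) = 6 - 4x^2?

Represent each element by its coordinate vector in ℝ³.
Form the matrix with e₁, e₂, e₃, e₄ as columns and reduce.
The echelon form has 1 nonzero row, so the rank is 1.
(With 4 elements in a 3-dimensional space the rank is at most 3.)

1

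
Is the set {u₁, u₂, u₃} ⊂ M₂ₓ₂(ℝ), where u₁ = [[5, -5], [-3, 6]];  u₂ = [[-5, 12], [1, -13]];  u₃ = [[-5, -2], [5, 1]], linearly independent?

Take coordinates with respect to the standard basis {E₁₁, E₁₂, E₂₁, E₂₂}.
Place the vectors as rows of a 3×4 matrix and reduce to echelon form.
The reduction yields 2 nonzero rows, so the rank is 2.
Since rank 2 < 3, the set is linearly dependent.

linearly dependent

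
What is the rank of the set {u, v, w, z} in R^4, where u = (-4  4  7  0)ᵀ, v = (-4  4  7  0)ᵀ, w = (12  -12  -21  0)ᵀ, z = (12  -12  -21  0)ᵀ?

rank 1

Put the 4×4 matrix [u|v|w|z] into echelon form.
Exactly 1 pivot survives; hence the rank is 1.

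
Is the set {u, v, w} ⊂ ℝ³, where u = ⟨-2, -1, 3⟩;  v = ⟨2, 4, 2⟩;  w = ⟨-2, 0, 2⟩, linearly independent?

linearly independent

Row-reduce the matrix whose columns are u, v, w.
The reduction yields 3 nonzero rows, so the rank is 3.
Since rank = 3 (the number of vectors), the set is linearly independent.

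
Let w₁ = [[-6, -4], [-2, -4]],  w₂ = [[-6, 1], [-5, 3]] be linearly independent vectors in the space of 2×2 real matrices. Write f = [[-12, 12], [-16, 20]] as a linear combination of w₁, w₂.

Work in coordinates with respect to the standard basis {E₁₁, E₁₂, E₂₁, E₂₂}.
Write f = a₁w₁ + a₂w₂ and equate components.
The system has the unique solution (a₁, a₂) = (-2, 4).

f = -2w₁ + 4w₂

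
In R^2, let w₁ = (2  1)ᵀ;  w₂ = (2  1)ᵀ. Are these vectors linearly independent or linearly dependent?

linearly dependent

Form the 2×2 matrix with these as columns; its determinant is 0.
A zero determinant means the columns are linearly dependent.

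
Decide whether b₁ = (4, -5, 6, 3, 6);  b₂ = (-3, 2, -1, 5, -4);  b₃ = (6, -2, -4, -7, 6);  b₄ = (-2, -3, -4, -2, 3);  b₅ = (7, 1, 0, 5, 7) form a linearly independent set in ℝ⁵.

The matrix [b₁|b₂|b₃|b₄|b₅] has determinant -7449.
A nonzero determinant means the columns are linearly independent.

linearly independent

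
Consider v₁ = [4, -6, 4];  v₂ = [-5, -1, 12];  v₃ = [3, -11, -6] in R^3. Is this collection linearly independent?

Place the vectors as rows of a 3×3 matrix and reduce to echelon form.
The reduction yields 3 nonzero rows, so the rank is 3.
Since rank = 3 (the number of vectors), the set is linearly independent.

linearly independent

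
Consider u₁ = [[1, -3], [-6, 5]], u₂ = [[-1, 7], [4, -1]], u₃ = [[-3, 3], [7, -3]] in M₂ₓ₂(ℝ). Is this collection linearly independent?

Write each element as a coordinate vector in ℝ⁴ using {E₁₁, E₁₂, E₂₁, E₂₂}.
Row-reduce the matrix whose columns are u₁, u₂, u₃.
The reduction yields 3 nonzero rows, so the rank is 3.
Since rank = 3 (the number of vectors), the set is linearly independent.

linearly independent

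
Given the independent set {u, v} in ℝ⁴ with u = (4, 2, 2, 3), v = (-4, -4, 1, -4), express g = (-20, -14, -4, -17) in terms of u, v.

g = -3u + 2v

Write g = α₁u + α₂v and equate components.
Back-substitution yields (α₁, α₂) = (-3, 2).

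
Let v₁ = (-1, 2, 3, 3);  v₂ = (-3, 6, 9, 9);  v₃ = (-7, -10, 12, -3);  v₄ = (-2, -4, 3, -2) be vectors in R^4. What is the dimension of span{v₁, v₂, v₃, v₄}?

Row-reduce the 4×4 matrix with these as rows.
There are 2 pivot columns, so rank = 2.

2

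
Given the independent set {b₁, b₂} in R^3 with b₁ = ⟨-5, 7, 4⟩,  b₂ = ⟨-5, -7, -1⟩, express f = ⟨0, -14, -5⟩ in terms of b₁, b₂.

f = -b₁ + b₂

Since b₁, b₂ are independent, the coefficients expressing f are uniquely determined by a linear system.
The system has the unique solution (a₁, a₂) = (-1, 1).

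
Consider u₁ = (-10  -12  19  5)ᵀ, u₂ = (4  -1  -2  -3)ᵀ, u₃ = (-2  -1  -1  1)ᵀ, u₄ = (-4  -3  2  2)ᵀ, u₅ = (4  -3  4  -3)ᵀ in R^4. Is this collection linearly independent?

There are 5 vectors in a 4-dimensional space, so they cannot be linearly independent.

linearly dependent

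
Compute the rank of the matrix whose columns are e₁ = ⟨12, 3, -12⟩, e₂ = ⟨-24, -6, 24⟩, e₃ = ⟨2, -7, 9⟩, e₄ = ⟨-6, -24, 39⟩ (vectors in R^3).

rank 2

Form the matrix with e₁, e₂, e₃, e₄ as columns and reduce.
There are 2 pivot columns, so rank = 2.
(With 4 elements in a 3-dimensional space the rank is at most 3.)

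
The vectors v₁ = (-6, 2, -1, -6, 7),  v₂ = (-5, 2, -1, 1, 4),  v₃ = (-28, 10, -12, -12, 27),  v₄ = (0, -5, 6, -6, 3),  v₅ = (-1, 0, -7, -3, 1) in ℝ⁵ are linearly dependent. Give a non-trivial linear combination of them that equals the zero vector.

2v₁ + 3v₂ - v₃ + v₅ = 0

Set up α₁v₁ + … + α₅v₅ = 0 and solve the homogeneous system.
The free variable yields coefficients (2, 3, -1, 0, 1) (any nonzero multiple also works).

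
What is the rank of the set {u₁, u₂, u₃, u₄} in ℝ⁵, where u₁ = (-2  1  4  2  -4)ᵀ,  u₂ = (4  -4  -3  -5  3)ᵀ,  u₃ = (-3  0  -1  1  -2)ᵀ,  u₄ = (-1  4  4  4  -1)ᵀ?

Apply Gaussian elimination to the matrix whose rows are u₁, u₂, u₃, u₄.
The echelon form has 3 nonzero rows, so the rank is 3.

3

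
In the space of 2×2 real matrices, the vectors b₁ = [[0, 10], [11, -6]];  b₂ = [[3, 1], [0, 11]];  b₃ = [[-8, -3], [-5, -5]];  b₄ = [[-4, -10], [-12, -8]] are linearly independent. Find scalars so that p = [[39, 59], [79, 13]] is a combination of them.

Identify each element with its coordinate vector in ℝ⁴ via {E₁₁, E₁₂, E₂₁, E₂₂}.
Set up the augmented matrix [b₁ | b₂ | b₃ | b₄ | p] and row-reduce.
Back-substitution yields (a₁, …, a₄) = (1, -3, -4, -4).

p = b₁ - 3b₂ - 4b₃ - 4b₄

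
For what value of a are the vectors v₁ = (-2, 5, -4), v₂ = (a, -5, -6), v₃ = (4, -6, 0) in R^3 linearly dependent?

Dependence holds iff the 3×3 matrix [v₁ v₂ v₃] is singular.
Cofactor expansion gives det = 24*a - 128.
Solving 24*a - 128 = 0 yields a = 16/3.

a = 16/3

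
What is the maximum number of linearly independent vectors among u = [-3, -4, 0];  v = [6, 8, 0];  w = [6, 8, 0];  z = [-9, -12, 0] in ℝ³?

Form the matrix with u, v, w, z as columns and reduce.
There is 1 pivot column, so rank = 1.
(With 4 elements in a 3-dimensional space the rank is at most 3.)

1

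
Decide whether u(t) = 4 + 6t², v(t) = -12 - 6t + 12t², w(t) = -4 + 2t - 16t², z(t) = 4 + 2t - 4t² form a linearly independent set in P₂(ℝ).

Take coordinates with respect to the standard basis {1, t, t²}.
There are 4 vectors in a 3-dimensional space, so they cannot be linearly independent.

linearly dependent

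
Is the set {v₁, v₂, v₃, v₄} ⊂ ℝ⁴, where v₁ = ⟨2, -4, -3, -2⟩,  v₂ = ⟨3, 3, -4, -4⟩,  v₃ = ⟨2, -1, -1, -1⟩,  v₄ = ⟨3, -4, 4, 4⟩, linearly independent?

linearly independent

Form the 4×4 matrix with these as columns; its determinant is 37.
A nonzero determinant means the columns are linearly independent.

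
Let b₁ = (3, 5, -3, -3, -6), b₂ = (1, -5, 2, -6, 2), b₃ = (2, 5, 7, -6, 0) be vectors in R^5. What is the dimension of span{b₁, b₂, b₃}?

dim = 3

Row-reduce the 3×5 matrix with these as rows.
Exactly 3 pivots survive; hence the rank is 3.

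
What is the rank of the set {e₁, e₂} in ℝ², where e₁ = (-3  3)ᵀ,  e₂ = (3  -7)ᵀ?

Put the 2×2 matrix [e₁|e₂] into echelon form.
The echelon form has 2 nonzero rows, so the rank is 2.

rank 2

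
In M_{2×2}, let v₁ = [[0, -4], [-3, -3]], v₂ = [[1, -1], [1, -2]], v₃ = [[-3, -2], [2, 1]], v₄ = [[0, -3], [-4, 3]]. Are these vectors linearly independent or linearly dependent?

linearly independent

Take coordinates with respect to the standard basis {E₁₁, E₁₂, E₂₁, E₂₂}.
The matrix [v₁|v₂|v₃|v₄] has determinant 175.
A nonzero determinant means the columns are linearly independent.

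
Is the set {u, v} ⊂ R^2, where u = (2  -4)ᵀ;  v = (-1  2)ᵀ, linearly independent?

linearly dependent

The matrix [u|v] has determinant 0.
A zero determinant means the columns are linearly dependent.
Indeed u + 2v = 0.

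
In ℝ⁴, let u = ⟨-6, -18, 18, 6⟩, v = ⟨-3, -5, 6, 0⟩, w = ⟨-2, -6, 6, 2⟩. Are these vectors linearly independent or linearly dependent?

linearly dependent

Row-reduce the matrix whose columns are u, v, w.
The reduction yields 2 nonzero rows, so the rank is 2.
Since rank 2 < 3, the set is linearly dependent.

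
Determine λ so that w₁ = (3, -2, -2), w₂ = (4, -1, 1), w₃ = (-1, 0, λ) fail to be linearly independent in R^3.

λ = -4/5

Dependence holds iff the 3×3 matrix [w₁ w₂ w₃] is singular.
The determinant works out to 5*λ + 4.
Setting this to zero gives λ = -4/5.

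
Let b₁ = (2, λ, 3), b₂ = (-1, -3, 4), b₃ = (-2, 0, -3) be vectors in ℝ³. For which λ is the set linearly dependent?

λ = 0

The vectors are dependent exactly when the determinant of the matrix with rows b₁, b₂, b₃ vanishes.
The determinant works out to -11*λ.
Setting this to zero gives λ = 0.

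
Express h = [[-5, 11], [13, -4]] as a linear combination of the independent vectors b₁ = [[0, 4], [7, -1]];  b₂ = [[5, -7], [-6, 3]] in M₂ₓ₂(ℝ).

h = b₁ - b₂

Identify each element with its coordinate vector in ℝ⁴ via {E₁₁, E₁₂, E₂₁, E₂₂}.
Since b₁, b₂ are independent, the coefficients expressing h are uniquely determined by a linear system.
Back-substitution yields (a₁, a₂) = (1, -1).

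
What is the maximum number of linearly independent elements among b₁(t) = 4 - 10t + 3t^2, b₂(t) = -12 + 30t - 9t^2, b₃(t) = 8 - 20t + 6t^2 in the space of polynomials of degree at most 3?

1

Use coordinates relative to {1, t, …, t^3}.
Apply Gaussian elimination to the matrix whose rows are b₁, b₂, b₃.
Exactly 1 pivot survives; hence the rank is 1.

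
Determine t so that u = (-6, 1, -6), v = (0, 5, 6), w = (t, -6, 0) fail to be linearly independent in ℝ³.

t = 6

Dependence holds iff the 3×3 matrix [u v w] is singular.
Cofactor expansion gives det = 36*t - 216.
Solving 36*t - 216 = 0 yields t = 6.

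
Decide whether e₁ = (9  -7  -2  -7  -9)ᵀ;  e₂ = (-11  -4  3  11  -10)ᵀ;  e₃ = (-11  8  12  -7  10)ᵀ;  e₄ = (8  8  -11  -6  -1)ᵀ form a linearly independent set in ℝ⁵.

Place the vectors as rows of a 4×5 matrix and reduce to echelon form.
The reduction yields 4 nonzero rows, so the rank is 4.
Since rank = 4 (the number of vectors), the set is linearly independent.

linearly independent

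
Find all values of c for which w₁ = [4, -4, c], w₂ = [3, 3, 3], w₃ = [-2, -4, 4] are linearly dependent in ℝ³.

c = 28

The set is linearly dependent precisely when det[w₁; w₂; w₃] = 0.
Cofactor expansion gives det = 168 - 6*c.
This vanishes exactly when c = 28.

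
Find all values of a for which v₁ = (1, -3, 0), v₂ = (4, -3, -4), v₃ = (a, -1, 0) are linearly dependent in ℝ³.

The vectors are dependent exactly when the determinant of the matrix with rows v₁, v₂, v₃ vanishes.
Expanding, det = 12*a - 4.
Solving 12*a - 4 = 0 yields a = 1/3.

a = 1/3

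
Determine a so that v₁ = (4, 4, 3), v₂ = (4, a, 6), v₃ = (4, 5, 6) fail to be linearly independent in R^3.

Place the vectors as rows of a 3×3 matrix; dependence ⇔ determinant zero.
Cofactor expansion gives det = 12*a - 60.
Solving 12*a - 60 = 0 yields a = 5.

a = 5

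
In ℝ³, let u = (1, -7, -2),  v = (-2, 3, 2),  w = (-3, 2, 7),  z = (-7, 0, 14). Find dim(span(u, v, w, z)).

Put the 3×4 matrix [u|v|w|z] into echelon form.
There are 3 pivot columns, so rank = 3.
(With 4 elements in a 3-dimensional space the rank is at most 3.)

3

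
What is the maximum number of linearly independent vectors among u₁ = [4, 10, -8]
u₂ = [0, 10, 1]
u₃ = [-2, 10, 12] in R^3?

3

Form the matrix with u₁, u₂, u₃ as columns and reduce.
Exactly 3 pivots survive; hence the rank is 3.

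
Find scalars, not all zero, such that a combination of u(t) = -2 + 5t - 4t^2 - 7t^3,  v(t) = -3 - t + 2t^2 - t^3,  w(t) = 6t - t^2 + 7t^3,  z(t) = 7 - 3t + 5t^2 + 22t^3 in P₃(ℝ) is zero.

Take coordinates with respect to {1, t, …, t^3}.
Write the vectors as columns of a matrix and find a nonzero vector in its null space.
One solution (up to scaling) is (2, 1, -1, 1).

2u + v - w + z = 0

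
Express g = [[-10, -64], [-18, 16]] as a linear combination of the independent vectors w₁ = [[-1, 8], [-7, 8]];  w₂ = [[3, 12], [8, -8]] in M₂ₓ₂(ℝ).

g = -2w₁ - 4w₂

Work in coordinates with respect to the standard basis {E₁₁, E₁₂, E₂₁, E₂₂}.
Since w₁, w₂ are independent, the coefficients expressing g are uniquely determined by a linear system.
The system has the unique solution (α₁, α₂) = (-2, -4).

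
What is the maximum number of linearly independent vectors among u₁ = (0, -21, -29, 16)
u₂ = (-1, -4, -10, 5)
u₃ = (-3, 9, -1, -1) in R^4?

Form the matrix with u₁, u₂, u₃ as columns and reduce.
The echelon form has 2 nonzero rows, so the rank is 2.

2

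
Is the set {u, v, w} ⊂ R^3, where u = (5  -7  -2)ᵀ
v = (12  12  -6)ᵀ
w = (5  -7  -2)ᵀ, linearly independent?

linearly dependent

Row-reduce the matrix whose columns are u, v, w.
The reduction yields 2 nonzero rows, so the rank is 2.
Since rank 2 < 3, the set is linearly dependent.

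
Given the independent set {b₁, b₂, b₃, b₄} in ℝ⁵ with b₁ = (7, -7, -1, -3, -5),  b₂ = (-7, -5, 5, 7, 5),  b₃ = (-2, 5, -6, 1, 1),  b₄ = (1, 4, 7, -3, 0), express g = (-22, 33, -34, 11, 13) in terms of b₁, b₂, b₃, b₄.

Solve the system with b₁, b₂, b₃, b₄ as columns and g as the right-hand side.
Back-substitution yields (c₁, …, c₄) = (-3, -1, 3, -2).

g = -3b₁ - b₂ + 3b₃ - 2b₄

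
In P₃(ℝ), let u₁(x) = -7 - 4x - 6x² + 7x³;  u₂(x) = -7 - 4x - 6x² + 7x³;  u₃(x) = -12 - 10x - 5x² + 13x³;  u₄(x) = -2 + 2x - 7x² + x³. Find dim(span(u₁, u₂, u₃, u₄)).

2

Represent each element by its coordinate vector in ℝ⁴.
Row-reduce the 4×4 matrix with these as rows.
The echelon form has 2 nonzero rows, so the rank is 2.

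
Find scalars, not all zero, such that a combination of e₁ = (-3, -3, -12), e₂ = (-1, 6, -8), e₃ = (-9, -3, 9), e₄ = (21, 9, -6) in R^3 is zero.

Row-reduce the matrix with e₁, e₂, e₃, e₄ as columns; the null space gives the coefficients.
One solution (up to scaling) is (1, 0, 2, 1).

e₁ + 2e₃ + e₄ = 0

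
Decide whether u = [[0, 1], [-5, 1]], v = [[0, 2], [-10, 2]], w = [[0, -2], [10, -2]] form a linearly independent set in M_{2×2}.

linearly dependent

Take coordinates with respect to the standard basis {E₁₁, E₁₂, E₂₁, E₂₂}.
Row-reduce the matrix whose columns are u, v, w.
The reduction yields 1 nonzero row, so the rank is 1.
Since rank 1 < 3, the set is linearly dependent.
Indeed 2u - v = 0.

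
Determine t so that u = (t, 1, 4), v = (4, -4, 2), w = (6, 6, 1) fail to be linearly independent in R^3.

Place the vectors as rows of a 3×3 matrix; dependence ⇔ determinant zero.
The determinant works out to 200 - 16*t.
This vanishes exactly when t = 25/2.

t = 25/2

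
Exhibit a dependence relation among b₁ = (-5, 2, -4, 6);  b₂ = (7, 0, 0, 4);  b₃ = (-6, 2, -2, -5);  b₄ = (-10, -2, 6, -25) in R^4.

2b₁ + 2b₂ - b₃ + b₄ = 0

Solve the homogeneous system with b₁, b₂, b₃, b₄ as columns by row-reducing the coefficient matrix.
A generator of the null space is (2, 2, -1, 1).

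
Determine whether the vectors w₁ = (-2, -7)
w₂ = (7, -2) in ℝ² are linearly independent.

Form the 2×2 matrix with these as columns; its determinant is 53.
A nonzero determinant means the columns are linearly independent.

linearly independent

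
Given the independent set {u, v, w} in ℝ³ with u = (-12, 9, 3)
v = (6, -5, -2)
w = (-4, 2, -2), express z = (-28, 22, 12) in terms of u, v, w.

z = 4u + 2v - 2w

Since u, v, w are independent, the coefficients expressing z are uniquely determined by a linear system.
Back-substitution yields (c₁, c₂, c₃) = (4, 2, -2).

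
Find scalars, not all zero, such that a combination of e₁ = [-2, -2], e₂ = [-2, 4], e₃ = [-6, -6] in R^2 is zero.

Row-reduce the matrix with e₁, e₂, e₃ as columns; the null space gives the coefficients.
One solution (up to scaling) is (3, 0, -1).

3e₁ - e₃ = 0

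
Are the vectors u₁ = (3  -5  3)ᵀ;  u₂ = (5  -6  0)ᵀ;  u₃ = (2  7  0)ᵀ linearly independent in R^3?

Form the 3×3 matrix with these as columns; its determinant is 141.
A nonzero determinant means the columns are linearly independent.

linearly independent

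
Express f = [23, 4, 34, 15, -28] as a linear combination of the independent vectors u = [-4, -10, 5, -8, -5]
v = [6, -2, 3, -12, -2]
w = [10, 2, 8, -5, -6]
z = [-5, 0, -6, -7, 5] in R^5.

Set up the augmented matrix [u | v | w | z | f] and row-reduce.
Row-reducing the augmented matrix gives the unique coefficients (c₁, …, c₄) = (1, -3, 4, -1).

f = u - 3v + 4w - z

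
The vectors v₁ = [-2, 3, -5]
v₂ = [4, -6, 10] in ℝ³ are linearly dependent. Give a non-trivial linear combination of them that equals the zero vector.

2v₁ + v₂ = 0

Solve the homogeneous system with v₁, v₂ as columns by row-reducing the coefficient matrix.
The free variable yields coefficients (2, 1) (any nonzero multiple also works).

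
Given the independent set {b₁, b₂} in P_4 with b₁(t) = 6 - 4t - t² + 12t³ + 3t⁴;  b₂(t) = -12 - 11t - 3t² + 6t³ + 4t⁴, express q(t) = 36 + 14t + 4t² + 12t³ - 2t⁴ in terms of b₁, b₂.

q = 2b₁ - 2b₂

Identify each element with its coordinate vector in ℝ⁵ via {1, t, …, t⁴}.
Since b₁, b₂ are independent, the coefficients expressing q are uniquely determined by a linear system.
The system has the unique solution (c₁, c₂) = (2, -2).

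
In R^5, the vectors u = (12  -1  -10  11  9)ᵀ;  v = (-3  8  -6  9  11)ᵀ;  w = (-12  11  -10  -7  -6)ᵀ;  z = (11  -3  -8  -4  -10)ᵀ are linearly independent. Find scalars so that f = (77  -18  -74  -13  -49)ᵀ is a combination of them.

f = 4u - 3v + 2w + 4z

Since u, v, w, z are independent, the coefficients expressing f are uniquely determined by a linear system.
Back-substitution yields (α₁, …, α₄) = (4, -3, 2, 4).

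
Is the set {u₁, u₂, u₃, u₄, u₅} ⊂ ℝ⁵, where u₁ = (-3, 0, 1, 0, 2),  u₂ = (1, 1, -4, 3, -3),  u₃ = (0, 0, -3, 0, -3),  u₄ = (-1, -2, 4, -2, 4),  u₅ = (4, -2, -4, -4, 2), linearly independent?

Row-reduce the matrix whose columns are u₁, u₂, u₃, u₄, u₅.
The reduction yields 5 nonzero rows, so the rank is 5.
Since rank = 5 (the number of vectors), the set is linearly independent.

linearly independent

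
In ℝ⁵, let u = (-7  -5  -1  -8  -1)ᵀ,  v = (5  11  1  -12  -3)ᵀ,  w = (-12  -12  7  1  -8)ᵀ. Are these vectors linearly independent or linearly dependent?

linearly independent

Row-reduce the matrix whose columns are u, v, w.
The reduction yields 3 nonzero rows, so the rank is 3.
Since rank = 3 (the number of vectors), the set is linearly independent.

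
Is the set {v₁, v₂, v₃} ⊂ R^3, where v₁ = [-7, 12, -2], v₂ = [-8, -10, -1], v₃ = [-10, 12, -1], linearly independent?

Row-reduce the matrix whose columns are v₁, v₂, v₃.
The reduction yields 3 nonzero rows, so the rank is 3.
Since rank = 3 (the number of vectors), the set is linearly independent.

linearly independent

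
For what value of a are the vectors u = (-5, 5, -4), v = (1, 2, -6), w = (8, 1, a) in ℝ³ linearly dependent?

a = -14

Dependence holds iff the 3×3 matrix [u v w] is singular.
Cofactor expansion gives det = -15*a - 210.
Setting this to zero gives a = -14.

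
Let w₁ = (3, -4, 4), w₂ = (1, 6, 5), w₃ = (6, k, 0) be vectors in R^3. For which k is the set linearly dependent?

k = -24

The vectors are dependent exactly when the determinant of the matrix with rows w₁, w₂, w₃ vanishes.
Cofactor expansion gives det = -11*k - 264.
This vanishes exactly when k = -24.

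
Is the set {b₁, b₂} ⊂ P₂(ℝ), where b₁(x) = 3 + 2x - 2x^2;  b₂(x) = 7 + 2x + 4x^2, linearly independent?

Take coordinates with respect to the standard basis {1, x, x^2}.
Row-reduce the matrix whose columns are b₁, b₂.
The reduction yields 2 nonzero rows, so the rank is 2.
Since rank = 2 (the number of vectors), the set is linearly independent.

linearly independent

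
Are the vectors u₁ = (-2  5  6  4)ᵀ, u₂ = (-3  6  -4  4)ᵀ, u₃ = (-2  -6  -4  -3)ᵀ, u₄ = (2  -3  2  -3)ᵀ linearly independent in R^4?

Row-reduce the matrix whose columns are u₁, u₂, u₃, u₄.
The reduction yields 4 nonzero rows, so the rank is 4.
Since rank = 4 (the number of vectors), the set is linearly independent.

linearly independent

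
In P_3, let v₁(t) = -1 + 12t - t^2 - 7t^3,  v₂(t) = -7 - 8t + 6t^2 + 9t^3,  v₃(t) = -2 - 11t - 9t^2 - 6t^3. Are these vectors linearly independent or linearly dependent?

linearly independent

Write each element as a coordinate vector in ℝ⁴ using {1, t, …, t^3}.
Place the vectors as rows of a 3×4 matrix and reduce to echelon form.
The reduction yields 3 nonzero rows, so the rank is 3.
Since rank = 3 (the number of vectors), the set is linearly independent.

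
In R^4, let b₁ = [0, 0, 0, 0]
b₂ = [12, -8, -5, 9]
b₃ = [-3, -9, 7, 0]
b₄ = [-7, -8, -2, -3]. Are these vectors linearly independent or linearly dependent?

linearly dependent

One of the vectors is the zero vector, so the set is linearly dependent.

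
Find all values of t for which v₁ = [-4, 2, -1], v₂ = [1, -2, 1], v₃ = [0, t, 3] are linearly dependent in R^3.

The vectors are dependent exactly when the determinant of the matrix with rows v₁, v₂, v₃ vanishes.
Expanding, det = 3*t + 18.
Setting this to zero gives t = -6.

t = -6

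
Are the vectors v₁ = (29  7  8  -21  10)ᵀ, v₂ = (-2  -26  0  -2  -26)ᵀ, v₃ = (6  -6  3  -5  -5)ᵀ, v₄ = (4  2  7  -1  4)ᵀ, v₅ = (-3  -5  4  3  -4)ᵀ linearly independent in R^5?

The matrix [v₁|v₂|v₃|v₄|v₅] has determinant 0.
A zero determinant means the columns are linearly dependent.
Indeed 2v₁ + 3v₂ - 10v₃ + 2v₄ = 0.

linearly dependent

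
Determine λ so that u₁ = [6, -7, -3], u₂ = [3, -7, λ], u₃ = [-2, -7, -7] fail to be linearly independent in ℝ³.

λ = -9/2

The set is linearly dependent precisely when det[u₁; u₂; u₃] = 0.
Expanding, det = 56*λ + 252.
Setting this to zero gives λ = -9/2.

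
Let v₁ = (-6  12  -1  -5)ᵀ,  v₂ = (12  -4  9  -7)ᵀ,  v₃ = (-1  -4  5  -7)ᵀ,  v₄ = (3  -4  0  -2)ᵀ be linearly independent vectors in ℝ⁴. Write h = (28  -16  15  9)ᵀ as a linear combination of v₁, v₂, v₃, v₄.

h = -2v₁ + 2v₂ - v₃ - 3v₄

Write h = c₁v₁ + … + c₄v₄ and equate components.
Row-reducing the augmented matrix gives the unique coefficients (c₁, …, c₄) = (-2, 2, -1, -3).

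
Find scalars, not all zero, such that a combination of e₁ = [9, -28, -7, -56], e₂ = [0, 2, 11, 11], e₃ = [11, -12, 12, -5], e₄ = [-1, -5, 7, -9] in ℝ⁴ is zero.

Solve the homogeneous system with e₁, e₂, e₃, e₄ as columns by row-reducing the coefficient matrix.
A generator of the null space is (1, 3, -1, -2).

e₁ + 3e₂ - e₃ - 2e₄ = 0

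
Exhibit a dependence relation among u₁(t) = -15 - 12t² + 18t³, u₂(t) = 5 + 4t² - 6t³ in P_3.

u₁ + 3u₂ = 0

Take coordinates with respect to {1, t, …, t³}.
Solve the homogeneous system with u₁, u₂ as columns by row-reducing the coefficient matrix.
A generator of the null space is (1, 3).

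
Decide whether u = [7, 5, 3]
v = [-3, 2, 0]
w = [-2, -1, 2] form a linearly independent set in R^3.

linearly independent

Form the 3×3 matrix with these as columns; its determinant is 79.
A nonzero determinant means the columns are linearly independent.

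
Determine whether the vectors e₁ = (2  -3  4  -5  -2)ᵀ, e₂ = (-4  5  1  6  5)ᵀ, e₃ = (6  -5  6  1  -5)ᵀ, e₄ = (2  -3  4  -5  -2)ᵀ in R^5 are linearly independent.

Two of the vectors are equal, giving an immediate dependence.

linearly dependent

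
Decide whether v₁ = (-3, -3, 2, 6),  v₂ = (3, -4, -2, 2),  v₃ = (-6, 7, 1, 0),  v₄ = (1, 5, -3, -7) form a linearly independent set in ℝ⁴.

Place the vectors as rows of a 4×4 matrix and reduce to echelon form.
The reduction yields 4 nonzero rows, so the rank is 4.
Since rank = 4 (the number of vectors), the set is linearly independent.

linearly independent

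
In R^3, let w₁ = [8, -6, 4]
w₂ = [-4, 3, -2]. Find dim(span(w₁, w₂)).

Form the matrix with w₁, w₂ as columns and reduce.
The echelon form has 1 nonzero row, so the rank is 1.

dim = 1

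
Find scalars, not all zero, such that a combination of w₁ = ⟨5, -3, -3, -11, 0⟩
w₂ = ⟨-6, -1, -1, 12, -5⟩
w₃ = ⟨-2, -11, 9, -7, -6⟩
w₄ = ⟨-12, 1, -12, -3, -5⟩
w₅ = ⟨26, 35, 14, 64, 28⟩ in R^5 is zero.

2w₁ - w₂ + 3w₃ + 3w₄ + w₅ = 0

Solve the homogeneous system with w₁, w₂, w₃, w₄, w₅ as columns by row-reducing the coefficient matrix.
One solution (up to scaling) is (2, -1, 3, 3, 1).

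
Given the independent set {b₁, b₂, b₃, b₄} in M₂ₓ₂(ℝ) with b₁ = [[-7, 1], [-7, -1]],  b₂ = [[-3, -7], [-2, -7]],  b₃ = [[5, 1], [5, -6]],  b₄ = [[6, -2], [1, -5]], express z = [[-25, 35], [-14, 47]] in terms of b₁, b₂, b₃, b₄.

z = 2b₁ - 4b₂ - b₃ - 3b₄

Take coordinate vectors relative to {E₁₁, E₁₂, E₂₁, E₂₂}.
Solve the system with b₁, b₂, b₃, b₄ as columns and z as the right-hand side.
Row-reducing the augmented matrix gives the unique coefficients (α₁, …, α₄) = (2, -4, -1, -3).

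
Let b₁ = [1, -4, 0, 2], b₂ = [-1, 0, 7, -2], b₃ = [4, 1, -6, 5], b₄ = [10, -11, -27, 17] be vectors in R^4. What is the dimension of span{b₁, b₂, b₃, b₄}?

dim = 3

Row-reduce the 4×4 matrix with these as rows.
The echelon form has 3 nonzero rows, so the rank is 3.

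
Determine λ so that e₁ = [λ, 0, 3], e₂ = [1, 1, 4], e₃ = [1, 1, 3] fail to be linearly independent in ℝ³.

The set is linearly dependent precisely when det[e₁; e₂; e₃] = 0.
The determinant works out to -λ.
Solving -λ = 0 yields λ = 0.

λ = 0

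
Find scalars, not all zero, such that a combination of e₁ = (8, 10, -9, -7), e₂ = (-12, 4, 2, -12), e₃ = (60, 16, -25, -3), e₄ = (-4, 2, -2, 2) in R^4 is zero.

3e₁ - 2e₂ - e₃ - 3e₄ = 0

Solve the homogeneous system with e₁, e₂, e₃, e₄ as columns by row-reducing the coefficient matrix.
The free variable yields coefficients (3, -2, -1, -3) (any nonzero multiple also works).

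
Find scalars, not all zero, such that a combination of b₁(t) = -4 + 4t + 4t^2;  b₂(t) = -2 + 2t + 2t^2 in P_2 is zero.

b₁ - 2b₂ = 0

Write each element as a vector in ℝ³ using {1, t, t^2}.
Write the vectors as columns of a matrix and find a nonzero vector in its null space.
A generator of the null space is (1, -2).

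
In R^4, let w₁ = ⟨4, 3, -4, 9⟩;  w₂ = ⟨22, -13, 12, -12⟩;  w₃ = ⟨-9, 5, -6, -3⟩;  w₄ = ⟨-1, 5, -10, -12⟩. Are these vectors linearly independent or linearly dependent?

linearly dependent

Row-reduce the matrix whose columns are w₁, w₂, w₃, w₄.
The reduction yields 3 nonzero rows, so the rank is 3.
Since rank 3 < 4, the set is linearly dependent.
Indeed w₁ + w₂ + 3w₃ - w₄ = 0.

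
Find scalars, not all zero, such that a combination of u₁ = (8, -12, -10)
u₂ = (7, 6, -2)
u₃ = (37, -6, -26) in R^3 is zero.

Solve the homogeneous system with u₁, u₂, u₃ as columns by row-reducing the coefficient matrix.
A generator of the null space is (2, 3, -1).

2u₁ + 3u₂ - u₃ = 0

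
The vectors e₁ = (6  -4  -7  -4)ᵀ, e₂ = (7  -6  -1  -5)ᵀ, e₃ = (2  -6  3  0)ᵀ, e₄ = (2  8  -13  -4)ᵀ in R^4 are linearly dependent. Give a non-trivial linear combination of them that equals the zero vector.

Solve the homogeneous system with e₁, e₂, e₃, e₄ as columns by row-reducing the coefficient matrix.
A generator of the null space is (1, 0, -2, -1).

e₁ - 2e₃ - e₄ = 0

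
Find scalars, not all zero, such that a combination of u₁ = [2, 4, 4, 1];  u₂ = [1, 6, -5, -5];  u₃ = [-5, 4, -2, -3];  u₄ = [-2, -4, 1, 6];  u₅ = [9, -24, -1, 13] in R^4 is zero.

2u₁ + 3u₃ - u₄ + u₅ = 0

Solve the homogeneous system with u₁, u₂, u₃, u₄, u₅ as columns by row-reducing the coefficient matrix.
One solution (up to scaling) is (2, 0, 3, -1, 1).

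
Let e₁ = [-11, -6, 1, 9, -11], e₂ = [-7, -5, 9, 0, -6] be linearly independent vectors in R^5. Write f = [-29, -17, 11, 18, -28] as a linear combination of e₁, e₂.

f = 2e₁ + e₂

Set up the augmented matrix [e₁ | e₂ | f] and row-reduce.
Back-substitution yields (α₁, α₂) = (2, 1).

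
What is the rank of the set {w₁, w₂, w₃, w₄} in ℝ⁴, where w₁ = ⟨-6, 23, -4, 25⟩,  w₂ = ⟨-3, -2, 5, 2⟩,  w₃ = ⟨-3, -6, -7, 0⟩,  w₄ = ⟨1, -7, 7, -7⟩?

rank 3

Form the matrix with w₁, w₂, w₃, w₄ as columns and reduce.
Exactly 3 pivots survive; hence the rank is 3.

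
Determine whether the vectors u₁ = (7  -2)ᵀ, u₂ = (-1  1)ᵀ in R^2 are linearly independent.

linearly independent

The matrix [u₁|u₂] has determinant 5.
A nonzero determinant means the columns are linearly independent.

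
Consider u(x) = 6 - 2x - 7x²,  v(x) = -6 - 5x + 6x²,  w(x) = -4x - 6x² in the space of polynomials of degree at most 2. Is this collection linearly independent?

Take coordinates with respect to the standard basis {1, x, x²}.
Row-reduce the matrix whose columns are u, v, w.
The reduction yields 3 nonzero rows, so the rank is 3.
Since rank = 3 (the number of vectors), the set is linearly independent.

linearly independent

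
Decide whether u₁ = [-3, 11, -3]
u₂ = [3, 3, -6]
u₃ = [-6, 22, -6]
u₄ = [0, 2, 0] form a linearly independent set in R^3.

There are 4 vectors in a 3-dimensional space, so they cannot be linearly independent.

linearly dependent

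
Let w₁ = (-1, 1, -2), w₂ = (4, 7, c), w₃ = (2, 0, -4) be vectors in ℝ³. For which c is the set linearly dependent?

c = -36

Dependence holds iff the 3×3 matrix [w₁ w₂ w₃] is singular.
Cofactor expansion gives det = 2*c + 72.
This vanishes exactly when c = -36.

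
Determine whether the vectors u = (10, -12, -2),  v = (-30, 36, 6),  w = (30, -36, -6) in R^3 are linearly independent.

linearly dependent

One vector is a scalar multiple of another, so the set is dependent.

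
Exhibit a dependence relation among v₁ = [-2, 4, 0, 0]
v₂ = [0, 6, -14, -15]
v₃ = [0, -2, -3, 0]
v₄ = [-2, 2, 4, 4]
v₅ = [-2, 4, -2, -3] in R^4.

Row-reduce the matrix with v₁, v₂, v₃, v₄, v₅ as columns; the null space gives the coefficients.
One solution (up to scaling) is (2, -1, 0, -3, 1).

2v₁ - v₂ - 3v₄ + v₅ = 0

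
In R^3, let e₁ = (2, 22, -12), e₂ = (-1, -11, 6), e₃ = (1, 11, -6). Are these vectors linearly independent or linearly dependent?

linearly dependent

Form the 3×3 matrix with these as columns; its determinant is 0.
A zero determinant means the columns are linearly dependent.
Indeed e₁ + 2e₂ = 0.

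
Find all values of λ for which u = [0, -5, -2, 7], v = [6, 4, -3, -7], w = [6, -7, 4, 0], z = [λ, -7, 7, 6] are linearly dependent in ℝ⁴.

The vectors are dependent exactly when the determinant of the matrix with rows u, v, w, z vanishes.
The determinant works out to 273*λ + 1170.
Setting this to zero gives λ = -30/7.

λ = -30/7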